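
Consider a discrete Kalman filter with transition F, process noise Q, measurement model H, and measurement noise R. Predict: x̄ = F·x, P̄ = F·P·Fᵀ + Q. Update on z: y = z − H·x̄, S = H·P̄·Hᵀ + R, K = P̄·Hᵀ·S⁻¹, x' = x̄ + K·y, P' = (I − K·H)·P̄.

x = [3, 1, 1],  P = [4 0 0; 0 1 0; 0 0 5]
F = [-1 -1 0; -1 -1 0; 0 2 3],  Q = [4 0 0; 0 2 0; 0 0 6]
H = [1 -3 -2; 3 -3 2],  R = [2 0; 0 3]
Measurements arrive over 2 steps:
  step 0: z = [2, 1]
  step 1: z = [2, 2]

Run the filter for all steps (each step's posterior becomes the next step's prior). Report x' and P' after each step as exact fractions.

step 0: x̄ = F·x = [-4, -4, 5]
step 0: P̄ = F·P·Fᵀ + Q = [9 5 -2; 5 7 -2; -2 -2 55]
step 0: y = z − H·x̄ = [4, -9]
step 0: S = H·P̄·Hᵀ + R = [248 -182; -182 277]
step 0: K = P̄·Hᵀ·S⁻¹ = [451/17786 405/8893; -1286/8893 -1166/8893; -4671/17786 1997/8893]
step 0: x' = x̄ + K·y = [-38315/8893, -30222/8893, 17150/8893]
step 0: P' = (I − K·H)·P̄ = [77248/8893 51221/8893 -38433/8893; 51221/8893 35159/8893 -25842/8893; -38433/8893 -25842/8893 21882/8893]
step 1: x̄ = F·x = [68537/8893, 68537/8893, -8994/8893]
step 1: P̄ = F·P·Fᵀ + Q = [250421/8893 214849/8893 20065/8893; 214849/8893 232635/8893 20065/8893; 20065/8893 20065/8893 80828/8893]
step 1: y = z − H·x̄ = [136872/8893, 35774/8893]
step 1: S = H·P̄·Hᵀ + R = [1556660/8893 -136782/8893; -136782/8893 830213/8893]
step 1: K = P̄·Hᵀ·S⁻¹ = [-9570423/35804848 2378147/17902424; -24522949/71609696 -2590631/35804848; -8175741/71609696 6298289/35804848]
step 1: x' = x̄ + K·y = [36944383/8951212, 38402513/17902424, -36895807/17902424]
step 1: P' = (I − K·H)·P̄ = [115591743/8951212 154528321/17902424 -111415527/17902424; 154528321/17902424 211420235/35804848 -150340557/35804848; -111415527/17902424 -150340557/35804848 118183179/35804848]

step 0: x' = [-38315/8893, -30222/8893, 17150/8893], P' = [77248/8893 51221/8893 -38433/8893; 51221/8893 35159/8893 -25842/8893; -38433/8893 -25842/8893 21882/8893]
step 1: x' = [36944383/8951212, 38402513/17902424, -36895807/17902424], P' = [115591743/8951212 154528321/17902424 -111415527/17902424; 154528321/17902424 211420235/35804848 -150340557/35804848; -111415527/17902424 -150340557/35804848 118183179/35804848]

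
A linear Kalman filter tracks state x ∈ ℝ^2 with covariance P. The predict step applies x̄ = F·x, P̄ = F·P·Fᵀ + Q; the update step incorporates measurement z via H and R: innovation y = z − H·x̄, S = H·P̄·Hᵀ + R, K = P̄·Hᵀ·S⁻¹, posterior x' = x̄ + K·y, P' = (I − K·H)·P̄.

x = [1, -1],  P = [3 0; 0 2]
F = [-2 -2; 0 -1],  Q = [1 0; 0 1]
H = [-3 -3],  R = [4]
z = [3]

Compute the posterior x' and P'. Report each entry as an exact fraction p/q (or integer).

x' = [-225/146, 83/146]
P' = [507/292 -407/292; -407/292 435/292]

x̄ = F·x = [0, 1]
P̄ = F·P·Fᵀ + Q = [21 4; 4 3]
y = z − H·x̄ = [6]
S = H·P̄·Hᵀ + R = [292]
K = P̄·Hᵀ·S⁻¹ = [-75/292; -21/292]
x' = x̄ + K·y = [-225/146, 83/146]
P' = (I − K·H)·P̄ = [507/292 -407/292; -407/292 435/292]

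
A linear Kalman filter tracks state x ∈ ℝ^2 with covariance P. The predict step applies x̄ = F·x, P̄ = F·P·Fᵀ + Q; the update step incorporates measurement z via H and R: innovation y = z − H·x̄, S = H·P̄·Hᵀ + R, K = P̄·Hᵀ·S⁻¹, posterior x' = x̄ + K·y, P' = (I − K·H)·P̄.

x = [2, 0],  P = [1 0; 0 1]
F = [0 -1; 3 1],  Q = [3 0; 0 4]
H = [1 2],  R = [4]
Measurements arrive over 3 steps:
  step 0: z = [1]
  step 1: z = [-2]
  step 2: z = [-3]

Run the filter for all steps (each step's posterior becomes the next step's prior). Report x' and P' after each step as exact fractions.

step 0: x̄ = F·x = [0, 6]
step 0: P̄ = F·P·Fᵀ + Q = [4 -1; -1 14]
step 0: y = z − H·x̄ = [-11]
step 0: S = H·P̄·Hᵀ + R = [60]
step 0: K = P̄·Hᵀ·S⁻¹ = [1/30; 9/20]
step 0: x' = x̄ + K·y = [-11/30, 21/20]
step 0: P' = (I − K·H)·P̄ = [59/15 -19/10; -19/10 37/20]
step 1: x̄ = F·x = [-21/20, -1/20]
step 1: P̄ = F·P·Fᵀ + Q = [97/20 77/20; 77/20 597/20]
step 1: y = z − H·x̄ = [-17/20]
step 1: S = H·P̄·Hᵀ + R = [2873/20]
step 1: K = P̄·Hᵀ·S⁻¹ = [251/2873; 1271/2873]
step 1: x' = x̄ + K·y = [-190/169, -72/169]
step 1: P' = (I − K·H)·P̄ = [10784/2873 -4890/2873; -4890/2873 4987/2873]
step 2: x̄ = F·x = [72/169, -642/169]
step 2: P̄ = F·P·Fᵀ + Q = [13606/2873 9683/2873; 9683/2873 84195/2873]
step 2: y = z − H·x̄ = [705/169]
step 2: S = H·P̄·Hᵀ + R = [400610/2873]
step 2: K = P̄·Hᵀ·S⁻¹ = [16486/200305; 25439/57230]
step 2: x' = x̄ + K·y = [30822/40061, -22257/11446]
step 2: P' = (I − K·H)·P̄ = [759406/200305 -49533/28615; -49533/28615 100411/57230]

step 0: x' = [-11/30, 21/20], P' = [59/15 -19/10; -19/10 37/20]
step 1: x' = [-190/169, -72/169], P' = [10784/2873 -4890/2873; -4890/2873 4987/2873]
step 2: x' = [30822/40061, -22257/11446], P' = [759406/200305 -49533/28615; -49533/28615 100411/57230]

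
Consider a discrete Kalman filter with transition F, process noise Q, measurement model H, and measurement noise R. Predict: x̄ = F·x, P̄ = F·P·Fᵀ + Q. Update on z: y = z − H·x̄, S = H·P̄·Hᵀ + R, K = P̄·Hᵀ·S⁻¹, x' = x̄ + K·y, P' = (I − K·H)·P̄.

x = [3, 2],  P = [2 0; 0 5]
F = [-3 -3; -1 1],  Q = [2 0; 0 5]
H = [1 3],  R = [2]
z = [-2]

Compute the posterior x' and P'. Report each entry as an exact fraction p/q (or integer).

x' = [-1207/121, 311/121]
P' = [6421/121 -2115/121; -2115/121 723/121]

x̄ = F·x = [-15, -1]
P̄ = F·P·Fᵀ + Q = [65 -9; -9 12]
y = z − H·x̄ = [16]
S = H·P̄·Hᵀ + R = [121]
K = P̄·Hᵀ·S⁻¹ = [38/121; 27/121]
x' = x̄ + K·y = [-1207/121, 311/121]
P' = (I − K·H)·P̄ = [6421/121 -2115/121; -2115/121 723/121]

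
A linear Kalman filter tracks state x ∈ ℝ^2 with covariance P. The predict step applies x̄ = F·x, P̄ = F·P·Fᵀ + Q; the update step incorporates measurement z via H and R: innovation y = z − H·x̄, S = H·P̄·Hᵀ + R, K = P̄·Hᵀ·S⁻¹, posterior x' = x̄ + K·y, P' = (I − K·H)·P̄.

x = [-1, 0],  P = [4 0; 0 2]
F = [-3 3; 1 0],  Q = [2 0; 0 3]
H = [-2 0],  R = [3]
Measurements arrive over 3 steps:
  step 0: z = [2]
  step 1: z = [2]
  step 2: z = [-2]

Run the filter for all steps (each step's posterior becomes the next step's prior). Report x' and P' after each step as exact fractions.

step 0: x' = [-215/227, -35/227], P' = [168/227 -36/227; -36/227 1013/227]
step 1: x' = [-45304/47605, -36817/47605], P' = [35193/47605 -1836/47605; -1836/47605 171447/47605]
step 2: x' = [8028455/8094887, -7910312/8094887], P' = [5964054/8094887 -333261/8094887; -333261/8094887 29232084/8094887]

step 0: x̄ = F·x = [3, -1]
step 0: P̄ = F·P·Fᵀ + Q = [56 -12; -12 7]
step 0: y = z − H·x̄ = [8]
step 0: S = H·P̄·Hᵀ + R = [227]
step 0: K = P̄·Hᵀ·S⁻¹ = [-112/227; 24/227]
step 0: x' = x̄ + K·y = [-215/227, -35/227]
step 0: P' = (I − K·H)·P̄ = [168/227 -36/227; -36/227 1013/227]
step 1: x̄ = F·x = [540/227, -215/227]
step 1: P̄ = F·P·Fᵀ + Q = [11731/227 -612/227; -612/227 849/227]
step 1: y = z − H·x̄ = [1534/227]
step 1: S = H·P̄·Hᵀ + R = [47605/227]
step 1: K = P̄·Hᵀ·S⁻¹ = [-23462/47605; 1224/47605]
step 1: x' = x̄ + K·y = [-45304/47605, -36817/47605]
step 1: P' = (I − K·H)·P̄ = [35193/47605 -1836/47605; -1836/47605 171447/47605]
step 2: x̄ = F·x = [25461/47605, -45304/47605]
step 2: P̄ = F·P·Fᵀ + Q = [1988018/47605 -111087/47605; -111087/47605 178008/47605]
step 2: y = z − H·x̄ = [-44288/47605]
step 2: S = H·P̄·Hᵀ + R = [8094887/47605]
step 2: K = P̄·Hᵀ·S⁻¹ = [-3976036/8094887; 222174/8094887]
step 2: x' = x̄ + K·y = [8028455/8094887, -7910312/8094887]
step 2: P' = (I − K·H)·P̄ = [5964054/8094887 -333261/8094887; -333261/8094887 29232084/8094887]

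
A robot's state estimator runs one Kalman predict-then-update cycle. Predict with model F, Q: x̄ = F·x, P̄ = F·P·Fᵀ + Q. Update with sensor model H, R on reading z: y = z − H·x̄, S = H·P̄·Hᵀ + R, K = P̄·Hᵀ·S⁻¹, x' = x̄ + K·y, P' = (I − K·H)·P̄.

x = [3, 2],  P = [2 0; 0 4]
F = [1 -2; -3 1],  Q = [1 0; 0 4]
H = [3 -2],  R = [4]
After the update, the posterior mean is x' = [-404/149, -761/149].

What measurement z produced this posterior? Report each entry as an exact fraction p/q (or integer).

x̄ = F·x = [-1, -7]
P̄ = F·P·Fᵀ + Q = [19 -14; -14 26]
S = H·P̄·Hᵀ + R = [447]
K = P̄·Hᵀ·S⁻¹ = [85/447; -94/447]
x' − x̄ = [-255/149, 282/149] = K·y
y = (KᵀK)⁻¹·Kᵀ·(x' − x̄) = [-9]
z = y + H·x̄ = [-9] + [11] = [2]

z = [2]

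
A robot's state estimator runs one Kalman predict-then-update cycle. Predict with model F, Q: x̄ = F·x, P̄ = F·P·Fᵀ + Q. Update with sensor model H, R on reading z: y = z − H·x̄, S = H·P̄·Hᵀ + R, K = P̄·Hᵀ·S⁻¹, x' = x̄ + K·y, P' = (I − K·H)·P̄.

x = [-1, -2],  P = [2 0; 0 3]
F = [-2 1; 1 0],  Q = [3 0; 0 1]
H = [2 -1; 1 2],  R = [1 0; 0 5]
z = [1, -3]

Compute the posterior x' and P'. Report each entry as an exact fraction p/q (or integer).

x' = [-17/130, -651/520]
P' = [19/65 47/260; 47/260 561/1040]

x̄ = F·x = [0, -1]
P̄ = F·P·Fᵀ + Q = [14 -4; -4 3]
y = z − H·x̄ = [0, -1]
S = H·P̄·Hᵀ + R = [76 10; 10 15]
K = P̄·Hᵀ·S⁻¹ = [21/52 17/130; -37/208 131/520]
x' = x̄ + K·y = [-17/130, -651/520]
P' = (I − K·H)·P̄ = [19/65 47/260; 47/260 561/1040]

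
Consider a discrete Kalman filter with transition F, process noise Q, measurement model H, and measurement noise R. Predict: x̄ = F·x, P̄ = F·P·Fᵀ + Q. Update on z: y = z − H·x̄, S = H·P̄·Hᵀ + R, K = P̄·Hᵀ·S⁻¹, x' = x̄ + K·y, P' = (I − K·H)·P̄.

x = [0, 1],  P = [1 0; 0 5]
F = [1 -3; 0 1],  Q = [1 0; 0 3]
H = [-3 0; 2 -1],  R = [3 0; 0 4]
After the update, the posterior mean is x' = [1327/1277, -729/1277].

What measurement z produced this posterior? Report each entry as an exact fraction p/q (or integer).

z = [-3, 3]

x̄ = F·x = [-3, 1]
P̄ = F·P·Fᵀ + Q = [47 -15; -15 8]
S = H·P̄·Hᵀ + R = [426 -327; -327 260]
K = P̄·Hᵀ·S⁻¹ = [-339/1277 109/1277; -242/1277 -491/1277]
x' − x̄ = [5158/1277, -2006/1277] = K·y
y = (KᵀK)⁻¹·Kᵀ·(x' − x̄) = [-12, 10]
z = y + H·x̄ = [-12, 10] + [9, -7] = [-3, 3]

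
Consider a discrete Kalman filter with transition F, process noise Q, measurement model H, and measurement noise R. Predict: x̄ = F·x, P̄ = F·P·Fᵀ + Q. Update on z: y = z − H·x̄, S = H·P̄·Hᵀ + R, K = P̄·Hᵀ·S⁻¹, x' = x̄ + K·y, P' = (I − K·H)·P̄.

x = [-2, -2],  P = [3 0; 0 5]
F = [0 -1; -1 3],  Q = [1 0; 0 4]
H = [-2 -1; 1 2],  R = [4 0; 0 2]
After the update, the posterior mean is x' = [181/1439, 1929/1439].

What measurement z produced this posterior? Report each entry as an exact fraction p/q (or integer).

x̄ = F·x = [2, -4]
P̄ = F·P·Fᵀ + Q = [6 -15; -15 52]
S = H·P̄·Hᵀ + R = [20 -41; -41 156]
K = P̄·Hᵀ·S⁻¹ = [-516/1439 -357/1439; 217/1439 878/1439]
x' − x̄ = [-2697/1439, 7685/1439] = K·y
y = (KᵀK)⁻¹·Kᵀ·(x' − x̄) = [-1, 9]
z = y + H·x̄ = [-1, 9] + [0, -6] = [-1, 3]

z = [-1, 3]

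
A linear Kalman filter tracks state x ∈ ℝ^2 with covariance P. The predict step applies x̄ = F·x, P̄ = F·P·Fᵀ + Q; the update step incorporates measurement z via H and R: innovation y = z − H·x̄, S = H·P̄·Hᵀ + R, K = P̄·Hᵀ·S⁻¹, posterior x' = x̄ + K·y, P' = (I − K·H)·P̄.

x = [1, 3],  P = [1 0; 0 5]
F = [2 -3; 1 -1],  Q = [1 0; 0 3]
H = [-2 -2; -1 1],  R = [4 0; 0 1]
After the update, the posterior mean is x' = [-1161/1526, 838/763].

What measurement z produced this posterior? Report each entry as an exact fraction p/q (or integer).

z = [-1, 2]

x̄ = F·x = [-7, -2]
P̄ = F·P·Fᵀ + Q = [50 17; 17 9]
S = H·P̄·Hᵀ + R = [376 82; 82 26]
K = P̄·Hᵀ·S⁻¹ = [-389/1526 -355/763; -174/763 314/763]
x' − x̄ = [9521/1526, 2364/763] = K·y
y = (KᵀK)⁻¹·Kᵀ·(x' − x̄) = [-19, -3]
z = y + H·x̄ = [-19, -3] + [18, 5] = [-1, 2]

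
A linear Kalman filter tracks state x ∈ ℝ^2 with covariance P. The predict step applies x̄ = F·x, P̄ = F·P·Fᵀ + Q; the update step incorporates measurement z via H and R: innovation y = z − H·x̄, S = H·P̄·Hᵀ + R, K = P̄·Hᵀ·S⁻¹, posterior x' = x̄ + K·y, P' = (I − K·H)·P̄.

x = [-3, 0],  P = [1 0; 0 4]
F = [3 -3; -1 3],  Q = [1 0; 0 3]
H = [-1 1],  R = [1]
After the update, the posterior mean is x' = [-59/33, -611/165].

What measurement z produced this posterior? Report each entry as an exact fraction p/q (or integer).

z = [-2]

x̄ = F·x = [-9, 3]
P̄ = F·P·Fᵀ + Q = [46 -39; -39 40]
S = H·P̄·Hᵀ + R = [165]
K = P̄·Hᵀ·S⁻¹ = [-17/33; 79/165]
x' − x̄ = [238/33, -1106/165] = K·y
y = (KᵀK)⁻¹·Kᵀ·(x' − x̄) = [-14]
z = y + H·x̄ = [-14] + [12] = [-2]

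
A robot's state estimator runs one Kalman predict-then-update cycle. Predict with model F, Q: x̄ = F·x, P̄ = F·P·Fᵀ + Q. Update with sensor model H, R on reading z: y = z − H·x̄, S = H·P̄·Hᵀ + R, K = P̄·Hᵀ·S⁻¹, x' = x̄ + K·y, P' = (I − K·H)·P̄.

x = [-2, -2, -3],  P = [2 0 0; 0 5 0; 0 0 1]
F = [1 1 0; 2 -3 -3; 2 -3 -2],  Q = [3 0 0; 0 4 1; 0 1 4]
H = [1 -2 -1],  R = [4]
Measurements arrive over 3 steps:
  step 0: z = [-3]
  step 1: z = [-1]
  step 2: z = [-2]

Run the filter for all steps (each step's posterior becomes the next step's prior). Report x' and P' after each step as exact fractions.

step 0: x̄ = F·x = [-4, 11, 8]
step 0: P̄ = F·P·Fᵀ + Q = [10 -11 -11; -11 66 60; -11 60 61]
step 0: y = z − H·x̄ = [31]
step 0: S = H·P̄·Hᵀ + R = [645]
step 0: K = P̄·Hᵀ·S⁻¹ = [1/15; -203/645; -64/215]
step 0: x' = x̄ + K·y = [-29/15, 802/645, -264/215]
step 0: P' = (I − K·H)·P̄ = [107/15 38/15 9/5; 38/15 1361/645 -92/215; 9/5 -92/215 827/215]
step 1: x̄ = F·x = [-89/129, -2524/645, -3316/645]
step 1: P̄ = F·P·Fᵀ + Q = [2233/129 166/129 343/129; 166/129 17054/645 10826/645; 343/129 10826/645 10949/645]
step 1: y = z − H·x̄ = [-8564/645]
step 1: S = H·P̄·Hᵀ + R = [129464/645]
step 1: K = P̄·Hᵀ·S⁻¹ = [3895/64732; -5513/16183; -15443/64732]
step 1: x' = x̄ + K·y = [-24094/16183, 9872/16183, -31937/16183]
step 1: P' = (I − K·H)·P̄ = [536737/32366 87408/16183 179315/32366; 87408/16183 50914/16183 7632/16183; 179315/32366 7632/16183 179673/32366]
step 2: x̄ = F·x = [-14222/16183, 18007/16183, -13930/16183]
step 2: P̄ = F·P·Fᵀ + Q = [1085295/32366 9437/32366 102008/16183; 9437/32366 835101/32366 255911/16183; 102008/16183 255911/16183 281206/16183]
step 2: y = z − H·x̄ = [3940/16183]
step 2: S = H·P̄·Hᵀ + R = [6719083/32366]
step 2: K = P̄·Hᵀ·S⁻¹ = [862405/6719083; -2172587/6719083; -1382040/6719083]
step 2: x' = x̄ + K·y = [-5694922/6719083, 6947447/6719083, -6120130/6719083]
step 2: P' = (I − K·H)·P̄ = [202324810/6719083 59848541/6719083 79178108/6719083; 59848541/6719083 27528229/6719083 13482431/6719083; 79178108/6719083 13482431/6719083 57741406/6719083]

step 0: x' = [-29/15, 802/645, -264/215], P' = [107/15 38/15 9/5; 38/15 1361/645 -92/215; 9/5 -92/215 827/215]
step 1: x' = [-24094/16183, 9872/16183, -31937/16183], P' = [536737/32366 87408/16183 179315/32366; 87408/16183 50914/16183 7632/16183; 179315/32366 7632/16183 179673/32366]
step 2: x' = [-5694922/6719083, 6947447/6719083, -6120130/6719083], P' = [202324810/6719083 59848541/6719083 79178108/6719083; 59848541/6719083 27528229/6719083 13482431/6719083; 79178108/6719083 13482431/6719083 57741406/6719083]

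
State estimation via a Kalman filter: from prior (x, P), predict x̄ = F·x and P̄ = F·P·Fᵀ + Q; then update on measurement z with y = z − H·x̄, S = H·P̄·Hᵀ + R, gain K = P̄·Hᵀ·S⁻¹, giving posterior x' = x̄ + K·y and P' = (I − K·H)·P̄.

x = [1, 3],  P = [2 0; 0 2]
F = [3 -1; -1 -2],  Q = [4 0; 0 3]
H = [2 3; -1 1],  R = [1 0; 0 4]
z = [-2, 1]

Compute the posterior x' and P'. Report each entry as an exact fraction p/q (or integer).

x' = [-4716/8501, -2827/8501]
P' = [11492/8501 -7092/8501; -7092/8501 5288/8501]

x̄ = F·x = [0, -7]
P̄ = F·P·Fᵀ + Q = [24 -2; -2 13]
y = z − H·x̄ = [19, 8]
S = H·P̄·Hᵀ + R = [190 -7; -7 45]
K = P̄·Hᵀ·S⁻¹ = [1708/8501 -4646/8501; 1680/8501 3095/8501]
x' = x̄ + K·y = [-4716/8501, -2827/8501]
P' = (I − K·H)·P̄ = [11492/8501 -7092/8501; -7092/8501 5288/8501]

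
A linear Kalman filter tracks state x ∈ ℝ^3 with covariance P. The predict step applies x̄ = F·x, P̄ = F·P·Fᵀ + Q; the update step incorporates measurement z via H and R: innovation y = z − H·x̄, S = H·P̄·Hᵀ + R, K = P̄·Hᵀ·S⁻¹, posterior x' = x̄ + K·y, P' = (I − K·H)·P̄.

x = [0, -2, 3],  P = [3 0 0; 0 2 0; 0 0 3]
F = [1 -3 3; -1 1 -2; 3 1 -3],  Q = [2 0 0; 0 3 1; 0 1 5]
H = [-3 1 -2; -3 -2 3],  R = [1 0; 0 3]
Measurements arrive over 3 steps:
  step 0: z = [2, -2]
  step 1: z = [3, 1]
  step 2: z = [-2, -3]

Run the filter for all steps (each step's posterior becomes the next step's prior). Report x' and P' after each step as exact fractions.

step 0: x' = [-49431/551725, -108653/551725, -518216/551725], P' = [68516/551725 -229692/551725 -160149/551725; -229692/551725 3036279/551725 1826988/551725; -160149/551725 1826988/551725 1187336/551725]
step 1: x' = [-1842531757/2087961353, 3669849725/2087961353, 1469345705/2087961353], P' = [1579242731/14615729471 -3550221807/14615729471 -2690033728/14615729471; -3550221807/14615729471 53361503592/14615729471 32055736287/14615729471; -2690033728/14615729471 32055736287/14615729471 21544587424/14615729471]
step 2: x' = [187580489020720/274976877368077, 346968526909617/274976877368077, 149389819327748/274976877368077], P' = [29691211849377/274976877368077 -66682988122563/274976877368077 -50533369474770/274976877368077; -66682988122563/274976877368077 998475770925264/274976877368077 599495373564699/274976877368077; -50533369474770/274976877368077 599495373564699/274976877368077 402970168484828/274976877368077]

step 0: x̄ = F·x = [15, -8, -11]
step 0: P̄ = F·P·Fᵀ + Q = [50 -27 -24; -27 20 12; -24 12 61]
step 0: y = z − H·x̄ = [33, 60]
step 0: S = H·P̄·Hᵀ + R = [541 119; 119 1046]
step 0: K = P̄·Hᵀ·S⁻¹ = [-114942/551725 -75537/551725; 71379/551725 32494/551725; -67237/551725 129493/551725]
step 0: x' = x̄ + K·y = [-49431/551725, -108653/551725, -518216/551725]
step 0: P' = (I − K·H)·P̄ = [68516/551725 -229692/551725 -160149/551725; -229692/551725 3036279/551725 1826988/551725; -160149/551725 1826988/551725 1187336/551725]
step 1: x̄ = F·x = [-255624/110345, 195442/110345, 1297702/551725]
step 1: P̄ = F·P·Fᵀ + Q = [268639/22069 940/22069 642237/110345; 940/22069 80806/22069 278519/110345; 642237/110345 278519/110345 7640174/551725]
step 1: y = z − H·x̄ = [-560991/551725, -5221321/551725]
step 1: S = H·P̄·Hᵀ + R = [126399186/551725 10747541/551725; 10747541/551725 64710646/551725]
step 1: K = P̄·Hᵀ·S⁻¹ = [-415411792/2087961353 -1902461921/14615729471; -14186223/2087961353 31622366/14615729471; -423333911/2087961353 2864130294/14615729471]
step 1: x' = x̄ + K·y = [-1842531757/2087961353, 3669849725/2087961353, 1469345705/2087961353]
step 1: P' = (I − K·H)·P̄ = [1579242731/14615729471 -3550221807/14615729471 -2690033728/14615729471; -3550221807/14615729471 53361503592/14615729471 32055736287/14615729471; -2690033728/14615729471 32055736287/14615729471 21544587424/14615729471]
step 2: x̄ = F·x = [-8444043817/2087961353, 2573690072/2087961353, -6265782661/2087961353]
step 2: P̄ = F·P·Fᵀ + Q = [133123396125/14615729471 -3180370056/14615729471 47682338133/14615729471; -3180370056/14615729471 53083647986/14615729471 33198005549/14615729471; 47682338133/14615729471 33198005549/14615729471 169339480882/14615729471]
step 2: y = z − H·x̄ = [-44613309551/2087961353, -7651287383/2087961353]
step 2: S = H·P̄·Hᵀ + R = [2401646121846/14615729471 155704298137/14615729471; 155704298137/14615729471 1683525079766/14615729471]
step 2: K = P̄·Hᵀ·S⁻¹ = [-54689884721154/274976877368077 -35769255909105/274976877368077; -466011836445/274976877368077 527847737086/274976877368077; -54844854980647/274976877368077 53839955583132/274976877368077]
step 2: x' = x̄ + K·y = [187580489020720/274976877368077, 346968526909617/274976877368077, 149389819327748/274976877368077]
step 2: P' = (I − K·H)·P̄ = [29691211849377/274976877368077 -66682988122563/274976877368077 -50533369474770/274976877368077; -66682988122563/274976877368077 998475770925264/274976877368077 599495373564699/274976877368077; -50533369474770/274976877368077 599495373564699/274976877368077 402970168484828/274976877368077]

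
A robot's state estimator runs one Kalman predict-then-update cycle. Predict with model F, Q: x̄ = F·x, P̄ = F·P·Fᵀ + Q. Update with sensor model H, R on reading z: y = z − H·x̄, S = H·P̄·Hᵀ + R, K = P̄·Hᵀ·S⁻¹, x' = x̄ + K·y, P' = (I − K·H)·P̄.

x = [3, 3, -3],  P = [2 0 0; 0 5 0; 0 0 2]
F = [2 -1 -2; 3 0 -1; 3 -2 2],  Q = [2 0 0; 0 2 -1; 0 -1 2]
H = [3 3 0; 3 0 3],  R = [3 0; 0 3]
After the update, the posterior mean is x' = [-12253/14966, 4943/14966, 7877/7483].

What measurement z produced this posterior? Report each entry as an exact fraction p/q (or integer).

x̄ = F·x = [9, 12, -3]
P̄ = F·P·Fᵀ + Q = [23 16 14; 16 22 13; 14 13 48]
S = H·P̄·Hᵀ + R = [696 594; 594 894]
K = P̄·Hᵀ·S⁻¹ = [1074/7483 431/14966; 2791/14966 -199/7483; -2115/14966 4519/14966]
x' − x̄ = [-146947/14966, -174649/14966, 30326/7483] = K·y
y = (KᵀK)⁻¹·Kᵀ·(x' − x̄) = [-65, -17]
z = y + H·x̄ = [-65, -17] + [63, 18] = [-2, 1]

z = [-2, 1]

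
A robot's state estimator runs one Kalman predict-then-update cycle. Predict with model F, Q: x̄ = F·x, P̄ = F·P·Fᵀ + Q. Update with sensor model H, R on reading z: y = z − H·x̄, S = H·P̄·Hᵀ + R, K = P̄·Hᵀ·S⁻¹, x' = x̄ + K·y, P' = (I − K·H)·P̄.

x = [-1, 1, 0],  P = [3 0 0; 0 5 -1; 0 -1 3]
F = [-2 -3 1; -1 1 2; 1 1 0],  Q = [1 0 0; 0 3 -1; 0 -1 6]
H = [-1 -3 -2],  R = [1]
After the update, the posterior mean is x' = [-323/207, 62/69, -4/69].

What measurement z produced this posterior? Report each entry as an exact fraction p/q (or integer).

z = [-1]

x̄ = F·x = [-1, 2, 0]
P̄ = F·P·Fᵀ + Q = [67 2 -22; 2 19 -1; -22 -1 14]
S = H·P̄·Hᵀ + R = [207]
K = P̄·Hᵀ·S⁻¹ = [-29/207; -19/69; -1/69]
x' − x̄ = [-116/207, -76/69, -4/69] = K·y
y = (KᵀK)⁻¹·Kᵀ·(x' − x̄) = [4]
z = y + H·x̄ = [4] + [-5] = [-1]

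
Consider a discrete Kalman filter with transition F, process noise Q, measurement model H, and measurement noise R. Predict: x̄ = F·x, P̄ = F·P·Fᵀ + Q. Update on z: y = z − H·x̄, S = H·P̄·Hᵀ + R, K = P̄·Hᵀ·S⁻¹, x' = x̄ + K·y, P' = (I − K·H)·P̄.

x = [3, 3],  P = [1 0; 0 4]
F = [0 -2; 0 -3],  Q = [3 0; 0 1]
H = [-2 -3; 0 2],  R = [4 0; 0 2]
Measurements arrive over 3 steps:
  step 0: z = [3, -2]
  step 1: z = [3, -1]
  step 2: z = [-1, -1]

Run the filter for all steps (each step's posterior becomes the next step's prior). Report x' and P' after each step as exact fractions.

step 0: x' = [-162/671, -1897/2013], P' = [745/671 -222/671; -222/671 656/2013]
step 1: x' = [-18944/29035, -32749/87105], P' = [161009/145175 -47502/145175; -47502/145175 137168/435525]
step 2: x' = [18836792/30633359, -16364333/91900077], P' = [33973433/30633359 -10020222/30633359; -10020222/30633359 28915280/91900077]

step 0: x̄ = F·x = [-6, -9]
step 0: P̄ = F·P·Fᵀ + Q = [19 24; 24 37]
step 0: y = z − H·x̄ = [-36, 16]
step 0: S = H·P̄·Hᵀ + R = [701 -318; -318 150]
step 0: K = P̄·Hᵀ·S⁻¹ = [-206/671 -222/671; -53/671 656/2013]
step 0: x' = x̄ + K·y = [-162/671, -1897/2013]
step 0: P' = (I − K·H)·P̄ = [745/671 -222/671; -222/671 656/2013]
step 1: x̄ = F·x = [3794/2013, 1897/671]
step 1: P̄ = F·P·Fᵀ + Q = [8663/2013 1312/671; 1312/671 2639/671]
step 1: y = z − H·x̄ = [30700/2013, -4465/671]
step 1: S = H·P̄·Hᵀ + R = [161189/2013 -21082/671; -21082/671 11898/671]
step 1: K = P̄·Hᵀ·S⁻¹ = [-44878/145175 -47502/145175; -10541/145175 137168/435525]
step 1: x' = x̄ + K·y = [-18944/29035, -32749/87105]
step 1: P' = (I − K·H)·P̄ = [161009/145175 -47502/145175; -47502/145175 137168/435525]
step 2: x̄ = F·x = [65498/87105, 32749/29035]
step 2: P̄ = F·P·Fᵀ + Q = [1855247/435525 274336/145175; 274336/145175 556679/145175]
step 2: y = z − H·x̄ = [338632/87105, -94533/29035]
step 2: S = H·P̄·Hᵀ + R = [34069517/435525 -4437418/145175; -4437418/145175 2517066/145175]
step 2: K = P̄·Hᵀ·S⁻¹ = [-9471550/30633359 -10020222/30633359; -2218709/30633359 28915280/91900077]
step 2: x' = x̄ + K·y = [18836792/30633359, -16364333/91900077]
step 2: P' = (I − K·H)·P̄ = [33973433/30633359 -10020222/30633359; -10020222/30633359 28915280/91900077]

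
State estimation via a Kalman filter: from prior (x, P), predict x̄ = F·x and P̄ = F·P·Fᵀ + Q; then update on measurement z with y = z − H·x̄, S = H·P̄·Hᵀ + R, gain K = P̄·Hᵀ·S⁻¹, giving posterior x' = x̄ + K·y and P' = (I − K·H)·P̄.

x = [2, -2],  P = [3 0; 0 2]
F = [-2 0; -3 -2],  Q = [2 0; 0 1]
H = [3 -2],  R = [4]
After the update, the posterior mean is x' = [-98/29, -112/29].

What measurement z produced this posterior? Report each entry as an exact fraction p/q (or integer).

x̄ = F·x = [-4, -2]
P̄ = F·P·Fᵀ + Q = [14 18; 18 36]
S = H·P̄·Hᵀ + R = [58]
K = P̄·Hᵀ·S⁻¹ = [3/29; -9/29]
x' − x̄ = [18/29, -54/29] = K·y
y = (KᵀK)⁻¹·Kᵀ·(x' − x̄) = [6]
z = y + H·x̄ = [6] + [-8] = [-2]

z = [-2]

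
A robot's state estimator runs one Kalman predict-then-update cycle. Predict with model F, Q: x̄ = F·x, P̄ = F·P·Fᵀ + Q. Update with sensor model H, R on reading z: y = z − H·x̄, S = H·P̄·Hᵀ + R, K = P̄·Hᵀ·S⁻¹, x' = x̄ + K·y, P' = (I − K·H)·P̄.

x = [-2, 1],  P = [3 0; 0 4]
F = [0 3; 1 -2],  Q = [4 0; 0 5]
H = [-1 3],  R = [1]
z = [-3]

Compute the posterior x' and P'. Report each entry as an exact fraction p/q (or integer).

x' = [-141/401, -452/401]
P' = [3496/401 1128/401; 1128/401 408/401]

x̄ = F·x = [3, -4]
P̄ = F·P·Fᵀ + Q = [40 -24; -24 24]
y = z − H·x̄ = [12]
S = H·P̄·Hᵀ + R = [401]
K = P̄·Hᵀ·S⁻¹ = [-112/401; 96/401]
x' = x̄ + K·y = [-141/401, -452/401]
P' = (I − K·H)·P̄ = [3496/401 1128/401; 1128/401 408/401]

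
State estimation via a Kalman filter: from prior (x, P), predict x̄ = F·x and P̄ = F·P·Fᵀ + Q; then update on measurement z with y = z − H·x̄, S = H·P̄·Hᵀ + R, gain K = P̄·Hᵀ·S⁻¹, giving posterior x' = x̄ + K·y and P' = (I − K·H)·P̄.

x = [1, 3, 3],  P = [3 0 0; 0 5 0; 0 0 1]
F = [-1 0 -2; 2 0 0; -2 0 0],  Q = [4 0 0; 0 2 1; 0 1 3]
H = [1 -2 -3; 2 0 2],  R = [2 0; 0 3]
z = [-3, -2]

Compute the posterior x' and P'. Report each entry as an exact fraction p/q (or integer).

x̄ = F·x = [-7, 2, -2]
P̄ = F·P·Fᵀ + Q = [11 -6 6; -6 14 -11; 6 -11 15]
y = z − H·x̄ = [2, 16]
S = H·P̄·Hᵀ + R = [60 -24; -24 155]
K = P̄·Hᵀ·S⁻¹ = [1591/8724 180/727; -971/8724 -172/727; -1627/8724 176/727]
x' = x̄ + K·y = [-11663/4362, -8759/4362, 6545/4362]
P' = (I − K·H)·P̄ = [14569/8724 22687/8724 -11329/8724; 22687/8724 50989/8724 -25783/8724; -11329/8724 -25783/8724 14497/8724]

x' = [-11663/4362, -8759/4362, 6545/4362]
P' = [14569/8724 22687/8724 -11329/8724; 22687/8724 50989/8724 -25783/8724; -11329/8724 -25783/8724 14497/8724]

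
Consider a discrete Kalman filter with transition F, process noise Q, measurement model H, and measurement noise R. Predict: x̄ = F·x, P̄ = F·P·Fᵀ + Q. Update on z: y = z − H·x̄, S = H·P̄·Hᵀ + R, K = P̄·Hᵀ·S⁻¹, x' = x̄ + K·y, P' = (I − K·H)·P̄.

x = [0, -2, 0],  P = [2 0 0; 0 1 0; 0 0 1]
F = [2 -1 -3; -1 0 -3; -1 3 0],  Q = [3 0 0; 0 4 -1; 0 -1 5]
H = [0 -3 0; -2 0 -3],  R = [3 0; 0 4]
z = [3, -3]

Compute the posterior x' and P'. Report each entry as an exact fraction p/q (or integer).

x' = [24308/6301, -5932/6301, -10999/6301]
P' = [109125/6301 467/6301 -71722/6301; 467/6301 2051/6301 -294/6301; -71722/6301 -294/6301 49848/6301]

x̄ = F·x = [2, 0, -6]
P̄ = F·P·Fᵀ + Q = [21 5 -7; 5 15 1; -7 1 16]
y = z − H·x̄ = [3, -17]
S = H·P̄·Hᵀ + R = [138 39; 39 148]
K = P̄·Hᵀ·S⁻¹ = [-467/6301 -771/6301; -2051/6301 -13/6301; 294/6301 -1525/6301]
x' = x̄ + K·y = [24308/6301, -5932/6301, -10999/6301]
P' = (I − K·H)·P̄ = [109125/6301 467/6301 -71722/6301; 467/6301 2051/6301 -294/6301; -71722/6301 -294/6301 49848/6301]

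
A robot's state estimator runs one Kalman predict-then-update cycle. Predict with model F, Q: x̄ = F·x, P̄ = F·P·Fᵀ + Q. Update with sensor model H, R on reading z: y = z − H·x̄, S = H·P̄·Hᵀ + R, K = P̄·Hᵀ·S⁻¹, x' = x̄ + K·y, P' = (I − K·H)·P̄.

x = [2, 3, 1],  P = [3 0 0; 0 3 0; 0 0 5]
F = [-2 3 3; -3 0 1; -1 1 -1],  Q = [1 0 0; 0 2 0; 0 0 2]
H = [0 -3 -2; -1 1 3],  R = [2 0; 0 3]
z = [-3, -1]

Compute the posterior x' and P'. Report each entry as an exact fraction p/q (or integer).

x' = [582970/64751, -64297/64751, 191526/64751]
P' = [1182806/64751 -286864/64751 456299/64751; -286864/64751 106382/64751 -139528/64751; 456299/64751 -139528/64751 211403/64751]

x̄ = F·x = [8, -5, 0]
P̄ = F·P·Fᵀ + Q = [85 33 0; 33 34 4; 0 4 13]
y = z − H·x̄ = [-18, 12]
S = H·P̄·Hᵀ + R = [408 -125; -125 197]
K = P̄·Hᵀ·S⁻¹ = [-26003/64751 -33591/64751; -20045/64751 -8446/64751; -2111/64751 12794/64751]
x' = x̄ + K·y = [582970/64751, -64297/64751, 191526/64751]
P' = (I − K·H)·P̄ = [1182806/64751 -286864/64751 456299/64751; -286864/64751 106382/64751 -139528/64751; 456299/64751 -139528/64751 211403/64751]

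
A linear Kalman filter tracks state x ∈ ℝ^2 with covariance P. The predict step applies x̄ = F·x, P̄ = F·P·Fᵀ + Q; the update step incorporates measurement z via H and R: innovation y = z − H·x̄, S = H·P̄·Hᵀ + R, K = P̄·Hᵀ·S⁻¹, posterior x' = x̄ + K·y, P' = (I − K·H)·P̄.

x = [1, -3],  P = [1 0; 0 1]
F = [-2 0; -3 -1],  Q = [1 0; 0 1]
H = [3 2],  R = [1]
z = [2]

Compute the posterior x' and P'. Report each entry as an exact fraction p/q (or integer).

x̄ = F·x = [-2, 0]
P̄ = F·P·Fᵀ + Q = [5 6; 6 11]
y = z − H·x̄ = [8]
S = H·P̄·Hᵀ + R = [162]
K = P̄·Hᵀ·S⁻¹ = [1/6; 20/81]
x' = x̄ + K·y = [-2/3, 160/81]
P' = (I − K·H)·P̄ = [1/2 -2/3; -2/3 91/81]

x' = [-2/3, 160/81]
P' = [1/2 -2/3; -2/3 91/81]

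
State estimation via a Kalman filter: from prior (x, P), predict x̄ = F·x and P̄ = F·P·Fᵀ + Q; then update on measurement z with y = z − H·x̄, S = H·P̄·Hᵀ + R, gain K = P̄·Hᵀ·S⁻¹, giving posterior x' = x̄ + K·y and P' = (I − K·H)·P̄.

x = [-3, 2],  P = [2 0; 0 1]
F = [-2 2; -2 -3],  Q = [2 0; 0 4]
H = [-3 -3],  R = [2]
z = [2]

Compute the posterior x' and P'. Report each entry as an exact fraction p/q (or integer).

x' = [1994/353, -2208/353]
P' = [2638/353 -2606/353; -2606/353 2652/353]

x̄ = F·x = [10, 0]
P̄ = F·P·Fᵀ + Q = [14 2; 2 21]
y = z − H·x̄ = [32]
S = H·P̄·Hᵀ + R = [353]
K = P̄·Hᵀ·S⁻¹ = [-48/353; -69/353]
x' = x̄ + K·y = [1994/353, -2208/353]
P' = (I − K·H)·P̄ = [2638/353 -2606/353; -2606/353 2652/353]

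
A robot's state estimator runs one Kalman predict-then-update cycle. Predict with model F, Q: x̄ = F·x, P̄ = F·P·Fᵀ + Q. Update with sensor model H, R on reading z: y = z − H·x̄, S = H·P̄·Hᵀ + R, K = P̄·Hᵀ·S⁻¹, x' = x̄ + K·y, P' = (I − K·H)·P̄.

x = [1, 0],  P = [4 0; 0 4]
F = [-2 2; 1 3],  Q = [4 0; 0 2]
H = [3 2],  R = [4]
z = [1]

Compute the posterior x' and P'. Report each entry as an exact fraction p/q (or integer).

x' = [-169/172, 337/172]
P' = [323/43 -467/43; -467/43 717/43]

x̄ = F·x = [-2, 1]
P̄ = F·P·Fᵀ + Q = [36 16; 16 42]
y = z − H·x̄ = [5]
S = H·P̄·Hᵀ + R = [688]
K = P̄·Hᵀ·S⁻¹ = [35/172; 33/172]
x' = x̄ + K·y = [-169/172, 337/172]
P' = (I − K·H)·P̄ = [323/43 -467/43; -467/43 717/43]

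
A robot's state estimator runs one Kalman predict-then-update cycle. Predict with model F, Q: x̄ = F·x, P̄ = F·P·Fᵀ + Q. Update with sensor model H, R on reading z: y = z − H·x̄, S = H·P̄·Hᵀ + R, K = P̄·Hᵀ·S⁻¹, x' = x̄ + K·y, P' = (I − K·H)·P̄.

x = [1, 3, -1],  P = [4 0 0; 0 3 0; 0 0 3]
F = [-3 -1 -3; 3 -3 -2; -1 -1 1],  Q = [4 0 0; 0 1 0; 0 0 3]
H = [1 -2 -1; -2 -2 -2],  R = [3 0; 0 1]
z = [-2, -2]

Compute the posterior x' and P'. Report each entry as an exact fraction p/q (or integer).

x' = [137359/95287, 366972/95287, -411147/95287]
P' = [160980/95287 216617/95287 -362515/95287; 216617/95287 529572/95287 -739711/95287; -362515/95287 -739711/95287 2208881/190574]

x̄ = F·x = [-3, -4, -5]
P̄ = F·P·Fᵀ + Q = [70 -9 6; -9 76 -9; 6 -9 13]
y = z − H·x̄ = [-12, -26]
S = H·P̄·Hᵀ + R = [378 118; 118 541]
K = P̄·Hᵀ·S⁻¹ = [30087/95287 -30164/95287; -34272/95287 -12956/95287; 8311/190574 -4429/95287]
x' = x̄ + K·y = [137359/95287, 366972/95287, -411147/95287]
P' = (I − K·H)·P̄ = [160980/95287 216617/95287 -362515/95287; 216617/95287 529572/95287 -739711/95287; -362515/95287 -739711/95287 2208881/190574]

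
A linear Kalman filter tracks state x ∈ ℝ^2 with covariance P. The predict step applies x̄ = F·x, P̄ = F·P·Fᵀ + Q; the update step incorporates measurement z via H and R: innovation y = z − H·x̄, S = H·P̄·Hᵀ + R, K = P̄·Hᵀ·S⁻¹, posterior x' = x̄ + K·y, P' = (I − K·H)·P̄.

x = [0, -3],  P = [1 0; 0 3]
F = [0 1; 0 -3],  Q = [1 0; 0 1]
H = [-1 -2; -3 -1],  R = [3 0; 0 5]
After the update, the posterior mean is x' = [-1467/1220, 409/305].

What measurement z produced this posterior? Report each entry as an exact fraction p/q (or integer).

z = [-1, 3]

x̄ = F·x = [-3, 9]
P̄ = F·P·Fᵀ + Q = [4 -9; -9 28]
S = H·P̄·Hᵀ + R = [83 5; 5 15]
K = P̄·Hᵀ·S⁻¹ = [45/244 -319/1220; -35/61 38/305]
x' − x̄ = [2193/1220, -2336/305] = K·y
y = (KᵀK)⁻¹·Kᵀ·(x' − x̄) = [14, 3]
z = y + H·x̄ = [14, 3] + [-15, 0] = [-1, 3]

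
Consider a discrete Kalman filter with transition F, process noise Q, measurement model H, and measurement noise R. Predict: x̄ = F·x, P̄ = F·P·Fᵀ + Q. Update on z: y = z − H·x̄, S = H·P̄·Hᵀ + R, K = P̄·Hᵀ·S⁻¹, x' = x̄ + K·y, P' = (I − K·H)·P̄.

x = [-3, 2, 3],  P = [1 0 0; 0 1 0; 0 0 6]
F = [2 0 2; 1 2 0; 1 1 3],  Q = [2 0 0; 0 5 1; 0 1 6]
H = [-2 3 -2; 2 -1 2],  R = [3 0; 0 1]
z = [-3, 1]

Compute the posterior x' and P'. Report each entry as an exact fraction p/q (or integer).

x̄ = F·x = [0, 1, 8]
P̄ = F·P·Fᵀ + Q = [30 2 38; 2 10 4; 38 4 62]
y = z − H·x̄ = [10, -14]
S = H·P̄·Hᵀ + R = [693 -654; -654 659]
K = P̄·Hᵀ·S⁻¹ = [1966/28971 2614/9657; 4390/9657 1462/3219; 4/27 4/9]
x' = x̄ + K·y = [-90128/28971, -7847/9657, 88/27]
P' = (I − K·H)·P̄ = [73882/28971 2290/9657 -62/27; 2290/9657 2926/3219 4/9; -62/27 4/9 74/27]

x' = [-90128/28971, -7847/9657, 88/27]
P' = [73882/28971 2290/9657 -62/27; 2290/9657 2926/3219 4/9; -62/27 4/9 74/27]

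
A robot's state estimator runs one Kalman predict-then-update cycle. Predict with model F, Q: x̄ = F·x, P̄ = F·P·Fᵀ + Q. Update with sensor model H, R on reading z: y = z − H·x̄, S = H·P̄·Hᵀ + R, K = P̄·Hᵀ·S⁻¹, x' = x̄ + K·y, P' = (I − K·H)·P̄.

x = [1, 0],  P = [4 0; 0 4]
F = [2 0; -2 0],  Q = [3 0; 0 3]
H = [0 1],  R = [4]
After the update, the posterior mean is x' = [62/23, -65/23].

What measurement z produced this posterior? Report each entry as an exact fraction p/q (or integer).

z = [-3]

x̄ = F·x = [2, -2]
P̄ = F·P·Fᵀ + Q = [19 -16; -16 19]
S = H·P̄·Hᵀ + R = [23]
K = P̄·Hᵀ·S⁻¹ = [-16/23; 19/23]
x' − x̄ = [16/23, -19/23] = K·y
y = (KᵀK)⁻¹·Kᵀ·(x' − x̄) = [-1]
z = y + H·x̄ = [-1] + [-2] = [-3]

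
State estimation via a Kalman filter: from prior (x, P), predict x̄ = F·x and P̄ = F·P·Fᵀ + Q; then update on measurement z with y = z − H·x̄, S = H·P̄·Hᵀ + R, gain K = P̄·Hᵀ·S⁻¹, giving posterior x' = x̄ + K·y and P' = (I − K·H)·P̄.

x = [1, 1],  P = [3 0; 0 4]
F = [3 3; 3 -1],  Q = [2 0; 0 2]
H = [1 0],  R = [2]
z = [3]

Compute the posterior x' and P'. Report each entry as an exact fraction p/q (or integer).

x̄ = F·x = [6, 2]
P̄ = F·P·Fᵀ + Q = [65 15; 15 33]
y = z − H·x̄ = [-3]
S = H·P̄·Hᵀ + R = [67]
K = P̄·Hᵀ·S⁻¹ = [65/67; 15/67]
x' = x̄ + K·y = [207/67, 89/67]
P' = (I − K·H)·P̄ = [130/67 30/67; 30/67 1986/67]

x' = [207/67, 89/67]
P' = [130/67 30/67; 30/67 1986/67]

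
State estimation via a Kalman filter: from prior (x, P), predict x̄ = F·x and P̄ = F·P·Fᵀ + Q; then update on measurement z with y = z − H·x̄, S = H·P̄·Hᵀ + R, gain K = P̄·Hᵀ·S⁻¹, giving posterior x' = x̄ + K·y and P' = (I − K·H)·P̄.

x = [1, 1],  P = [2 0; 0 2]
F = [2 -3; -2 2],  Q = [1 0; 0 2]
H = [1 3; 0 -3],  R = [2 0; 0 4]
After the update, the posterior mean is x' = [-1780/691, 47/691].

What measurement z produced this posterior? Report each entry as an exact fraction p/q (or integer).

z = [-3, -1]

x̄ = F·x = [-1, 0]
P̄ = F·P·Fᵀ + Q = [27 -20; -20 18]
S = H·P̄·Hᵀ + R = [71 -102; -102 166]
K = P̄·Hᵀ·S⁻¹ = [321/691 447/691; 68/691 -183/691]
x' − x̄ = [-1089/691, 47/691] = K·y
y = (KᵀK)⁻¹·Kᵀ·(x' − x̄) = [-2, -1]
z = y + H·x̄ = [-2, -1] + [-1, 0] = [-3, -1]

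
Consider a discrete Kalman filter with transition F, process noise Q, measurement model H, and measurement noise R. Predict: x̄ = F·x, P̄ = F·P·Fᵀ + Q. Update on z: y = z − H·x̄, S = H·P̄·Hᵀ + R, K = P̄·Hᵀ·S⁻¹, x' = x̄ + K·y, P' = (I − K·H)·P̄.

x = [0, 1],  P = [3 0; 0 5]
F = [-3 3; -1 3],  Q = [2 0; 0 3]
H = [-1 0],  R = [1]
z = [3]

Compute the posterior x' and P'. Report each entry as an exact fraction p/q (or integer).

x' = [-73/25, -33/25]
P' = [74/75 18/25; 18/25 303/25]

x̄ = F·x = [3, 3]
P̄ = F·P·Fᵀ + Q = [74 54; 54 51]
y = z − H·x̄ = [6]
S = H·P̄·Hᵀ + R = [75]
K = P̄·Hᵀ·S⁻¹ = [-74/75; -18/25]
x' = x̄ + K·y = [-73/25, -33/25]
P' = (I − K·H)·P̄ = [74/75 18/25; 18/25 303/25]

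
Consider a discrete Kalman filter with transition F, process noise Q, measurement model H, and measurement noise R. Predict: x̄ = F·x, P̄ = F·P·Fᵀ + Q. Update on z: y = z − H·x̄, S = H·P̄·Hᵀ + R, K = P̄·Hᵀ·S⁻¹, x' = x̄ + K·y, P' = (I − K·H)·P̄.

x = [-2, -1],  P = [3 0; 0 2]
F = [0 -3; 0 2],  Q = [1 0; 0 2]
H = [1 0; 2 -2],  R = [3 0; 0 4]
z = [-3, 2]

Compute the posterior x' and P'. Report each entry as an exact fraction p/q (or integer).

x' = [-81/227, -210/227]
P' = [195/227 102/227; 102/227 214/227]

x̄ = F·x = [3, -2]
P̄ = F·P·Fᵀ + Q = [19 -12; -12 10]
y = z − H·x̄ = [-6, -8]
S = H·P̄·Hᵀ + R = [22 62; 62 216]
K = P̄·Hᵀ·S⁻¹ = [65/227 93/454; 34/227 -56/227]
x' = x̄ + K·y = [-81/227, -210/227]
P' = (I − K·H)·P̄ = [195/227 102/227; 102/227 214/227]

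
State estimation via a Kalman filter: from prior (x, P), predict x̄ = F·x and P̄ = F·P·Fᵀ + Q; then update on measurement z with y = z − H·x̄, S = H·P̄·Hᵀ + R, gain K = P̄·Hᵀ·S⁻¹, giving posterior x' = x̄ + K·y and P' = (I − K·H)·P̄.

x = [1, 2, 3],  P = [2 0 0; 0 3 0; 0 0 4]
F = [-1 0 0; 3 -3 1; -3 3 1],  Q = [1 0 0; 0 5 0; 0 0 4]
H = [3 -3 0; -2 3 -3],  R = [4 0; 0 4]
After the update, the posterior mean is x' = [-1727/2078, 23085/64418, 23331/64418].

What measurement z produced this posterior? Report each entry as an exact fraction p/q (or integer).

z = [-3, 2]

x̄ = F·x = [-1, 0, 6]
P̄ = F·P·Fᵀ + Q = [3 -6 6; -6 54 -41; 6 -41 53]
S = H·P̄·Hᵀ + R = [625 -1017; -1017 1861]
K = P̄·Hᵀ·S⁻¹ = [243/4156 39/4156; -32931/128836 2565/128836; -36597/128836 -40353/128836]
x' − x̄ = [351/2078, 23085/64418, -363177/64418] = K·y
y = (KᵀK)⁻¹·Kᵀ·(x' − x̄) = [0, 18]
z = y + H·x̄ = [0, 18] + [-3, -16] = [-3, 2]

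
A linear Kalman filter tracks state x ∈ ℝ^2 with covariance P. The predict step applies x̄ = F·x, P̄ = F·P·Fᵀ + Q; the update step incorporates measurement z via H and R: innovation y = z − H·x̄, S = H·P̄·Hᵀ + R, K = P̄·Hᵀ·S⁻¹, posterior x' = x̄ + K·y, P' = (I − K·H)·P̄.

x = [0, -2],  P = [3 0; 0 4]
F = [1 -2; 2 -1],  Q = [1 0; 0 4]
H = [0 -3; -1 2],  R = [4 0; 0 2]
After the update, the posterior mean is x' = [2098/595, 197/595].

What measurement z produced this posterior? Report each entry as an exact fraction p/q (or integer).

x̄ = F·x = [4, 2]
P̄ = F·P·Fᵀ + Q = [20 14; 14 20]
S = H·P̄·Hᵀ + R = [184 -78; -78 46]
K = P̄·Hᵀ·S⁻¹ = [-327/595 -451/595; -183/595 26/595]
x' − x̄ = [-282/595, -993/595] = K·y
y = (KᵀK)⁻¹·Kᵀ·(x' − x̄) = [5, -3]
z = y + H·x̄ = [5, -3] + [-6, 0] = [-1, -3]

z = [-1, -3]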